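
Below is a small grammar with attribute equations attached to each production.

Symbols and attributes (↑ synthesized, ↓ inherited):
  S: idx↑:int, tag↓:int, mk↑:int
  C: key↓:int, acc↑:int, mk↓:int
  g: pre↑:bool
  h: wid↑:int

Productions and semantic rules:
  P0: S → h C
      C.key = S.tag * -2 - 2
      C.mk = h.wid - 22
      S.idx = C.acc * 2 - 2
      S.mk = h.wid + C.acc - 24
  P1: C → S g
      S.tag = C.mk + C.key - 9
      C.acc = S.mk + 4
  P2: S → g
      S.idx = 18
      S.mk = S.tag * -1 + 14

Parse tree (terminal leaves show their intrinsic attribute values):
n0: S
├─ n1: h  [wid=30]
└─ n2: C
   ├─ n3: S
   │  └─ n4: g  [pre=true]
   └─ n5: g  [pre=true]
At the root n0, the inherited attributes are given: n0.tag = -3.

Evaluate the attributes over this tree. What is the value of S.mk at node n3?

1. n0.tag = -3  [given at root]
2. n1.wid = 30  [terminal]
3. n2.key = 4  [S.tag * -2 - 2]
4. n2.mk = 8  [h.wid - 22]
5. n3.tag = 3  [C.mk + C.key - 9]
6. n4.pre = true  [terminal]
7. n3.idx = 18  [18]
8. n3.mk = 11  [S.tag * -1 + 14]
9. n5.pre = true  [terminal]
10. n2.acc = 15  [S.mk + 4]
11. n0.idx = 28  [C.acc * 2 - 2]
12. n0.mk = 21  [h.wid + C.acc - 24]

11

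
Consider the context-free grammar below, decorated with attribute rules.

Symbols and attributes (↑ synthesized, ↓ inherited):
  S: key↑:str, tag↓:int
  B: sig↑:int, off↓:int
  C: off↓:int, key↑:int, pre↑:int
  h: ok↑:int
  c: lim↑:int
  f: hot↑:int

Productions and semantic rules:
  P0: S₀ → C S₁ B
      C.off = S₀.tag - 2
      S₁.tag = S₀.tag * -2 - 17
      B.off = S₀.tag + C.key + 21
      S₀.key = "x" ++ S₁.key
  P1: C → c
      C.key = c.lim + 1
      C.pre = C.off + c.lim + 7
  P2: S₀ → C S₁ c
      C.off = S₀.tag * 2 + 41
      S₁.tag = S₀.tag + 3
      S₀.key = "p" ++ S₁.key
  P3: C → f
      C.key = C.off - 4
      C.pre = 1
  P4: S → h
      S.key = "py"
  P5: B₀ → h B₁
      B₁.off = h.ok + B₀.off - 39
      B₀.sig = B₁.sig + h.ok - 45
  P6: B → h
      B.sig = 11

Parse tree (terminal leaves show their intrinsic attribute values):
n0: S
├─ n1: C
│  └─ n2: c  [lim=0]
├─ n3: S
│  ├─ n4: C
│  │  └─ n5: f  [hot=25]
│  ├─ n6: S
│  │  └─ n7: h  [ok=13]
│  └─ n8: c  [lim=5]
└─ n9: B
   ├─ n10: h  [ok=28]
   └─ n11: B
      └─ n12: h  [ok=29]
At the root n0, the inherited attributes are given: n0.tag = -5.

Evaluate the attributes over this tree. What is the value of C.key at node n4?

1. n0.tag = -5  [given at root]
2. n1.off = -7  [S₀.tag - 2]
3. n2.lim = 0  [terminal]
4. n1.key = 1  [c.lim + 1]
5. n1.pre = 0  [C.off + c.lim + 7]
6. n3.tag = -7  [S₀.tag * -2 - 17]
7. n4.off = 27  [S₀.tag * 2 + 41]
8. n5.hot = 25  [terminal]
9. n4.key = 23  [C.off - 4]
10. n4.pre = 1  [1]
11. n6.tag = -4  [S₀.tag + 3]
12. n7.ok = 13  [terminal]
13. n6.key = "py"  ["py"]
14. n8.lim = 5  [terminal]
15. n3.key = "ppy"  ["p" ++ S₁.key]
16. n9.off = 17  [S₀.tag + C.key + 21]
17. n10.ok = 28  [terminal]
18. n11.off = 6  [h.ok + B₀.off - 39]
19. n12.ok = 29  [terminal]
20. n11.sig = 11  [11]
21. n9.sig = -6  [B₁.sig + h.ok - 45]
22. n0.key = "xppy"  ["x" ++ S₁.key]

23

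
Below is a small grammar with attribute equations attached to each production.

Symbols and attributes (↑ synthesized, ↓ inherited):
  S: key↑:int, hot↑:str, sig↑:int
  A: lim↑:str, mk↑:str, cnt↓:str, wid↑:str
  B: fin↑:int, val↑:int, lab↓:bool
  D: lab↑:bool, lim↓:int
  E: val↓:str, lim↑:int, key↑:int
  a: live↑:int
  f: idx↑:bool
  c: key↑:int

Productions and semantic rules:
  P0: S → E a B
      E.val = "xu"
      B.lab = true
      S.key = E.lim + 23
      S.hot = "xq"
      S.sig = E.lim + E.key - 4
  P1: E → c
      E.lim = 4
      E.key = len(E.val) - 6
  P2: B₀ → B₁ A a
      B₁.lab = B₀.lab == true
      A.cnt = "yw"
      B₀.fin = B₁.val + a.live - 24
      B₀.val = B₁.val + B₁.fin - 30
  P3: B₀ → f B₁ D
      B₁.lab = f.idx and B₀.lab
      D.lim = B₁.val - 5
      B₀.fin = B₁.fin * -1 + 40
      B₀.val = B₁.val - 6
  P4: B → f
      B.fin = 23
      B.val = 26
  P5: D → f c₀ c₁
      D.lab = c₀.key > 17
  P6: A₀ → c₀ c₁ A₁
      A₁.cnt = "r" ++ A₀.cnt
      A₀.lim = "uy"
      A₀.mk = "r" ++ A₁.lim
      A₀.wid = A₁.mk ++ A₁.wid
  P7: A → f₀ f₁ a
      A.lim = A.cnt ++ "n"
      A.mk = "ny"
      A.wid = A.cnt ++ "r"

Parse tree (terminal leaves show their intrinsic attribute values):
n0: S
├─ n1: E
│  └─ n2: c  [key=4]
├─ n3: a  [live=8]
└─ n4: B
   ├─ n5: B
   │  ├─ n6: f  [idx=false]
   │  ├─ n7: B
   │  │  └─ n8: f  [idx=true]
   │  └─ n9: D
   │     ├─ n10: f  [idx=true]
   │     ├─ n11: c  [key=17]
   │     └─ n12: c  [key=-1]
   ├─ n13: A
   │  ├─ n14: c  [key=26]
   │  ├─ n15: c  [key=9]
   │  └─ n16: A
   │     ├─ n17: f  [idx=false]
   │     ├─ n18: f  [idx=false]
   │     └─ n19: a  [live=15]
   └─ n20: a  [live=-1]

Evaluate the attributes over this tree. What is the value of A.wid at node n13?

"nyrywr"

1. n1.val = "xu"  ["xu"]
2. n2.key = 4  [terminal]
3. n1.lim = 4  [4]
4. n1.key = -4  [len(E.val) - 6]
5. n3.live = 8  [terminal]
6. n4.lab = true  [true]
7. n5.lab = true  [B₀.lab == true]
8. n6.idx = false  [terminal]
9. n7.lab = false  [f.idx and B₀.lab]
10. n8.idx = true  [terminal]
11. n7.fin = 23  [23]
12. n7.val = 26  [26]
13. n9.lim = 21  [B₁.val - 5]
14. n10.idx = true  [terminal]
15. n11.key = 17  [terminal]
16. n12.key = -1  [terminal]
17. n9.lab = false  [c₀.key > 17]
18. n5.fin = 17  [B₁.fin * -1 + 40]
19. n5.val = 20  [B₁.val - 6]
20. n13.cnt = "yw"  ["yw"]
21. n14.key = 26  [terminal]
22. n15.key = 9  [terminal]
23. n16.cnt = "ryw"  ["r" ++ A₀.cnt]
24. n17.idx = false  [terminal]
25. n18.idx = false  [terminal]
26. n19.live = 15  [terminal]
27. n16.lim = "rywn"  [A.cnt ++ "n"]
28. n16.mk = "ny"  ["ny"]
29. n16.wid = "rywr"  [A.cnt ++ "r"]
30. n13.lim = "uy"  ["uy"]
31. n13.mk = "rrywn"  ["r" ++ A₁.lim]
32. n13.wid = "nyrywr"  [A₁.mk ++ A₁.wid]
33. n20.live = -1  [terminal]
34. n4.fin = -5  [B₁.val + a.live - 24]
35. n4.val = 7  [B₁.val + B₁.fin - 30]
36. n0.key = 27  [E.lim + 23]
37. n0.hot = "xq"  ["xq"]
38. n0.sig = -4  [E.lim + E.key - 4]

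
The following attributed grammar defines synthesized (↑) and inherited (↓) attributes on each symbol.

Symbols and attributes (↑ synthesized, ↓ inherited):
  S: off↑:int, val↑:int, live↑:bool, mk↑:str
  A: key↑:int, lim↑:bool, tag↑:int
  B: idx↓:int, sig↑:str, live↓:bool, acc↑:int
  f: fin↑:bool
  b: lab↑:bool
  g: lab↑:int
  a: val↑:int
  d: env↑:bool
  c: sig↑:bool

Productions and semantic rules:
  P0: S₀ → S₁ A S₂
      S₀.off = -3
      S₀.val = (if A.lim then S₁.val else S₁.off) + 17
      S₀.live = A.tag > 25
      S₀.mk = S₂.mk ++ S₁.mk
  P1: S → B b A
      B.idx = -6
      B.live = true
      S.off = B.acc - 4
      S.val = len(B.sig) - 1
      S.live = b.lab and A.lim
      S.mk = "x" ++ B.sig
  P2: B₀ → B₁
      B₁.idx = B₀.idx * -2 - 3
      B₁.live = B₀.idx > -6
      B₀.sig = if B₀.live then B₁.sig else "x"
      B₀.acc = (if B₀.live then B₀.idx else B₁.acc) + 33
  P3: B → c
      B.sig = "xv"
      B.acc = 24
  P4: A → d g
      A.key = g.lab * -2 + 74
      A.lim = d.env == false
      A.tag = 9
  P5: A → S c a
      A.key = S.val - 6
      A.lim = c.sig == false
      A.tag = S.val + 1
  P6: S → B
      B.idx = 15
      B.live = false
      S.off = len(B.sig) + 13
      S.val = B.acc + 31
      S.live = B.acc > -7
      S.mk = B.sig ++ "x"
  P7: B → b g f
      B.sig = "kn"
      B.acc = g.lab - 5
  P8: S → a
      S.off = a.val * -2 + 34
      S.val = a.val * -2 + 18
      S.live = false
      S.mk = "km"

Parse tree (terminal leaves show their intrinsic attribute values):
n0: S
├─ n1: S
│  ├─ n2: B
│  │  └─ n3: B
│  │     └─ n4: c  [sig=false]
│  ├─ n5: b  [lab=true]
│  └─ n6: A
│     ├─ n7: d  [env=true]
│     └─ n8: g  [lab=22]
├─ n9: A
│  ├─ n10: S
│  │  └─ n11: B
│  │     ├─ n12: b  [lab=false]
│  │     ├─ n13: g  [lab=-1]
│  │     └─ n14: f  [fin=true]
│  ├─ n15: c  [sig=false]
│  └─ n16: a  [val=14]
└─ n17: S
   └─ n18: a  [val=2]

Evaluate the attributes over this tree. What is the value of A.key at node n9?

1. n2.idx = -6  [-6]
2. n2.live = true  [true]
3. n3.idx = 9  [B₀.idx * -2 - 3]
4. n3.live = false  [B₀.idx > -6]
5. n4.sig = false  [terminal]
6. n3.sig = "xv"  ["xv"]
7. n3.acc = 24  [24]
8. n2.sig = "xv"  [if B₀.live then B₁.sig else "x"]
9. n2.acc = 27  [(if B₀.live then B₀.idx else B₁.acc) + 33]
10. n5.lab = true  [terminal]
11. n7.env = true  [terminal]
12. n8.lab = 22  [terminal]
13. n6.key = 30  [g.lab * -2 + 74]
14. n6.lim = false  [d.env == false]
15. n6.tag = 9  [9]
16. n1.off = 23  [B.acc - 4]
17. n1.val = 1  [len(B.sig) - 1]
18. n1.live = false  [b.lab and A.lim]
19. n1.mk = "xxv"  ["x" ++ B.sig]
20. n11.idx = 15  [15]
21. n11.live = false  [false]
22. n12.lab = false  [terminal]
23. n13.lab = -1  [terminal]
24. n14.fin = true  [terminal]
25. n11.sig = "kn"  ["kn"]
26. n11.acc = -6  [g.lab - 5]
27. n10.off = 15  [len(B.sig) + 13]
28. n10.val = 25  [B.acc + 31]
29. n10.live = true  [B.acc > -7]
30. n10.mk = "knx"  [B.sig ++ "x"]
31. n15.sig = false  [terminal]
32. n16.val = 14  [terminal]
33. n9.key = 19  [S.val - 6]
34. n9.lim = true  [c.sig == false]
35. n9.tag = 26  [S.val + 1]
36. n18.val = 2  [terminal]
37. n17.off = 30  [a.val * -2 + 34]
38. n17.val = 14  [a.val * -2 + 18]
39. n17.live = false  [false]
40. n17.mk = "km"  ["km"]
41. n0.off = -3  [-3]
42. n0.val = 18  [(if A.lim then S₁.val else S₁.off) + 17]
43. n0.live = true  [A.tag > 25]
44. n0.mk = "kmxxv"  [S₂.mk ++ S₁.mk]

19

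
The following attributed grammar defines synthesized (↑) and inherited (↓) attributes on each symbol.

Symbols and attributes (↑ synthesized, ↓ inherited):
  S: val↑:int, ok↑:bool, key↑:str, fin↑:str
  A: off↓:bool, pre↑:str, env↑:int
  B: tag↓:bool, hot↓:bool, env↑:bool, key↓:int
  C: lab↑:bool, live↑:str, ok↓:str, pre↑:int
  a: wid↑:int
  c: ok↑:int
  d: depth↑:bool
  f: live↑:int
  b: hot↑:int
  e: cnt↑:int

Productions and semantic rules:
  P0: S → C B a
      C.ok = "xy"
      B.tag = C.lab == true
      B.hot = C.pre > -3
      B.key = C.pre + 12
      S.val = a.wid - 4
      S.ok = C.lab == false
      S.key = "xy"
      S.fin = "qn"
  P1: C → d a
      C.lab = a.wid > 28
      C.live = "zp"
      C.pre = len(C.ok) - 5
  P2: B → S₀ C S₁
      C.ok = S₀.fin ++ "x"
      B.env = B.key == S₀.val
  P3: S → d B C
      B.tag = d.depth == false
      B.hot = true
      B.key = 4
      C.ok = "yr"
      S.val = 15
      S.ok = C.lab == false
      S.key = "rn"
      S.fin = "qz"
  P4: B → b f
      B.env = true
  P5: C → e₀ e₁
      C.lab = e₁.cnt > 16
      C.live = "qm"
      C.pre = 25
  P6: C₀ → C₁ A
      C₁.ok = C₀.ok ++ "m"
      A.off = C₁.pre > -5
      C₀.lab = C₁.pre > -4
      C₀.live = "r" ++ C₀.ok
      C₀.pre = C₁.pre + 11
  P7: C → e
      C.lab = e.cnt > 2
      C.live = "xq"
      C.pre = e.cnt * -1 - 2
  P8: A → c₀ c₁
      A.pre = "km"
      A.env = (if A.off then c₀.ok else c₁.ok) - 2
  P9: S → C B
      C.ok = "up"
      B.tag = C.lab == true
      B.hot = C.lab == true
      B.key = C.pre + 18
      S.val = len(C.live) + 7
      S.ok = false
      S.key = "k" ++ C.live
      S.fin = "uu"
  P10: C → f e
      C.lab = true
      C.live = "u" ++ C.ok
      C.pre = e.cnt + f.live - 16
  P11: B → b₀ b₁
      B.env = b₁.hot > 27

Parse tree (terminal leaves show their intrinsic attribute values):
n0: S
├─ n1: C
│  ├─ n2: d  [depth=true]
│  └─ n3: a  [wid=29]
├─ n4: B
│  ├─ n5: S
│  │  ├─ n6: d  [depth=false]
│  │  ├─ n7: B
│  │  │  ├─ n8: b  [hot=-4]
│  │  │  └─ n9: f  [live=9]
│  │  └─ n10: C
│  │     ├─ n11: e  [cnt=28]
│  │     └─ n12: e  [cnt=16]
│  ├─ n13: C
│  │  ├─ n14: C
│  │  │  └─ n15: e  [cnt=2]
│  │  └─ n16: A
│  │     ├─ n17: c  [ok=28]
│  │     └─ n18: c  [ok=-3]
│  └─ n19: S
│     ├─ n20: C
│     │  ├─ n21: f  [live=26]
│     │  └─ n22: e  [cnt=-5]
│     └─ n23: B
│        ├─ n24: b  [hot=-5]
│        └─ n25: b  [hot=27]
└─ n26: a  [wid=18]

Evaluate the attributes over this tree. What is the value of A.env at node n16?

1. n1.ok = "xy"  ["xy"]
2. n2.depth = true  [terminal]
3. n3.wid = 29  [terminal]
4. n1.lab = true  [a.wid > 28]
5. n1.live = "zp"  ["zp"]
6. n1.pre = -3  [len(C.ok) - 5]
7. n4.tag = true  [C.lab == true]
8. n4.hot = false  [C.pre > -3]
9. n4.key = 9  [C.pre + 12]
10. n6.depth = false  [terminal]
11. n7.tag = true  [d.depth == false]
12. n7.hot = true  [true]
13. n7.key = 4  [4]
14. n8.hot = -4  [terminal]
15. n9.live = 9  [terminal]
16. n7.env = true  [true]
17. n10.ok = "yr"  ["yr"]
18. n11.cnt = 28  [terminal]
19. n12.cnt = 16  [terminal]
20. n10.lab = false  [e₁.cnt > 16]
21. n10.live = "qm"  ["qm"]
22. n10.pre = 25  [25]
23. n5.val = 15  [15]
24. n5.ok = true  [C.lab == false]
25. n5.key = "rn"  ["rn"]
26. n5.fin = "qz"  ["qz"]
27. n13.ok = "qzx"  [S₀.fin ++ "x"]
28. n14.ok = "qzxm"  [C₀.ok ++ "m"]
29. n15.cnt = 2  [terminal]
30. n14.lab = false  [e.cnt > 2]
31. n14.live = "xq"  ["xq"]
32. n14.pre = -4  [e.cnt * -1 - 2]
33. n16.off = true  [C₁.pre > -5]
34. n17.ok = 28  [terminal]
35. n18.ok = -3  [terminal]
36. n16.pre = "km"  ["km"]
37. n16.env = 26  [(if A.off then c₀.ok else c₁.ok) - 2]
38. n13.lab = false  [C₁.pre > -4]
39. n13.live = "rqzx"  ["r" ++ C₀.ok]
40. n13.pre = 7  [C₁.pre + 11]
41. n20.ok = "up"  ["up"]
42. n21.live = 26  [terminal]
43. n22.cnt = -5  [terminal]
44. n20.lab = true  [true]
45. n20.live = "uup"  ["u" ++ C.ok]
46. n20.pre = 5  [e.cnt + f.live - 16]
47. n23.tag = true  [C.lab == true]
48. n23.hot = true  [C.lab == true]
49. n23.key = 23  [C.pre + 18]
50. n24.hot = -5  [terminal]
51. n25.hot = 27  [terminal]
52. n23.env = false  [b₁.hot > 27]
53. n19.val = 10  [len(C.live) + 7]
54. n19.ok = false  [false]
55. n19.key = "kuup"  ["k" ++ C.live]
56. n19.fin = "uu"  ["uu"]
57. n4.env = false  [B.key == S₀.val]
58. n26.wid = 18  [terminal]
59. n0.val = 14  [a.wid - 4]
60. n0.ok = false  [C.lab == false]
61. n0.key = "xy"  ["xy"]
62. n0.fin = "qn"  ["qn"]

26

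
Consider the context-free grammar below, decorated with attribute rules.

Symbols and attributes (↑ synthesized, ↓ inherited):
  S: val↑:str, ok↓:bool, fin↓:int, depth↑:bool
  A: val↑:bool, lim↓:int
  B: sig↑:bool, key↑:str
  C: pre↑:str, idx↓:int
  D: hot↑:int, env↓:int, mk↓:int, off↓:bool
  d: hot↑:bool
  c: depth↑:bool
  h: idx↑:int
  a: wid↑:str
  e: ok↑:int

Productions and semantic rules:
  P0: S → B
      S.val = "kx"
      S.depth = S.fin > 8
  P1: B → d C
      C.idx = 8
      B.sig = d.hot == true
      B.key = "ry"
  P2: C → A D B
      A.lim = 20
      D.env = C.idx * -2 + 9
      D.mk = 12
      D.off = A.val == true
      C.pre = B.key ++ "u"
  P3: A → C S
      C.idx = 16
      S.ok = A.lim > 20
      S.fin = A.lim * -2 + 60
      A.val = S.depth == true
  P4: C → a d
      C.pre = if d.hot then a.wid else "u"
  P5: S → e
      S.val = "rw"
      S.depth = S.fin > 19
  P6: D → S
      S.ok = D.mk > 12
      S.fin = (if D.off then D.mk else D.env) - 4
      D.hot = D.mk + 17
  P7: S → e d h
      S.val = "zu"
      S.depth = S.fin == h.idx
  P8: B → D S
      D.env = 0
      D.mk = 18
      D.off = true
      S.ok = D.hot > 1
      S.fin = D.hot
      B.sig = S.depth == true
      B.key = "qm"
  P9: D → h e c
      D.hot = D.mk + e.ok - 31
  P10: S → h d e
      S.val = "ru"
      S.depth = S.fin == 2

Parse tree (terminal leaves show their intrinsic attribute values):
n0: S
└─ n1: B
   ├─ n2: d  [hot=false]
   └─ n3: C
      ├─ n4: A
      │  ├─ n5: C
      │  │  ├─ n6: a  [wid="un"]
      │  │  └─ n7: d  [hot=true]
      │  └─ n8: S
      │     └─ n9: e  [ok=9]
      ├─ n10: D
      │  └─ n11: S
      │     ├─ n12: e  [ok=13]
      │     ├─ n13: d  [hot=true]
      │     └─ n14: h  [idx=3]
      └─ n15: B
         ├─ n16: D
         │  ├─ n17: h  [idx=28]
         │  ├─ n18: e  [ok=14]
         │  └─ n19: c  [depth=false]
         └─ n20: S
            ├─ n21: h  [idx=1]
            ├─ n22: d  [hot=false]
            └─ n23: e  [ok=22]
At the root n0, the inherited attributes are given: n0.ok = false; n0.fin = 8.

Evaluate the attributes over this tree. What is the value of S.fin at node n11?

8

1. n0.ok = false  [given at root]
2. n0.fin = 8  [given at root]
3. n2.hot = false  [terminal]
4. n3.idx = 8  [8]
5. n4.lim = 20  [20]
6. n5.idx = 16  [16]
7. n6.wid = "un"  [terminal]
8. n7.hot = true  [terminal]
9. n5.pre = "un"  [if d.hot then a.wid else "u"]
10. n8.ok = false  [A.lim > 20]
11. n8.fin = 20  [A.lim * -2 + 60]
12. n9.ok = 9  [terminal]
13. n8.val = "rw"  ["rw"]
14. n8.depth = true  [S.fin > 19]
15. n4.val = true  [S.depth == true]
16. n10.env = -7  [C.idx * -2 + 9]
17. n10.mk = 12  [12]
18. n10.off = true  [A.val == true]
19. n11.ok = false  [D.mk > 12]
20. n11.fin = 8  [(if D.off then D.mk else D.env) - 4]
21. n12.ok = 13  [terminal]
22. n13.hot = true  [terminal]
23. n14.idx = 3  [terminal]
24. n11.val = "zu"  ["zu"]
25. n11.depth = false  [S.fin == h.idx]
26. n10.hot = 29  [D.mk + 17]
27. n16.env = 0  [0]
28. n16.mk = 18  [18]
29. n16.off = true  [true]
30. n17.idx = 28  [terminal]
31. n18.ok = 14  [terminal]
32. n19.depth = false  [terminal]
33. n16.hot = 1  [D.mk + e.ok - 31]
34. n20.ok = false  [D.hot > 1]
35. n20.fin = 1  [D.hot]
36. n21.idx = 1  [terminal]
37. n22.hot = false  [terminal]
38. n23.ok = 22  [terminal]
39. n20.val = "ru"  ["ru"]
40. n20.depth = false  [S.fin == 2]
41. n15.sig = false  [S.depth == true]
42. n15.key = "qm"  ["qm"]
43. n3.pre = "qmu"  [B.key ++ "u"]
44. n1.sig = false  [d.hot == true]
45. n1.key = "ry"  ["ry"]
46. n0.val = "kx"  ["kx"]
47. n0.depth = false  [S.fin > 8]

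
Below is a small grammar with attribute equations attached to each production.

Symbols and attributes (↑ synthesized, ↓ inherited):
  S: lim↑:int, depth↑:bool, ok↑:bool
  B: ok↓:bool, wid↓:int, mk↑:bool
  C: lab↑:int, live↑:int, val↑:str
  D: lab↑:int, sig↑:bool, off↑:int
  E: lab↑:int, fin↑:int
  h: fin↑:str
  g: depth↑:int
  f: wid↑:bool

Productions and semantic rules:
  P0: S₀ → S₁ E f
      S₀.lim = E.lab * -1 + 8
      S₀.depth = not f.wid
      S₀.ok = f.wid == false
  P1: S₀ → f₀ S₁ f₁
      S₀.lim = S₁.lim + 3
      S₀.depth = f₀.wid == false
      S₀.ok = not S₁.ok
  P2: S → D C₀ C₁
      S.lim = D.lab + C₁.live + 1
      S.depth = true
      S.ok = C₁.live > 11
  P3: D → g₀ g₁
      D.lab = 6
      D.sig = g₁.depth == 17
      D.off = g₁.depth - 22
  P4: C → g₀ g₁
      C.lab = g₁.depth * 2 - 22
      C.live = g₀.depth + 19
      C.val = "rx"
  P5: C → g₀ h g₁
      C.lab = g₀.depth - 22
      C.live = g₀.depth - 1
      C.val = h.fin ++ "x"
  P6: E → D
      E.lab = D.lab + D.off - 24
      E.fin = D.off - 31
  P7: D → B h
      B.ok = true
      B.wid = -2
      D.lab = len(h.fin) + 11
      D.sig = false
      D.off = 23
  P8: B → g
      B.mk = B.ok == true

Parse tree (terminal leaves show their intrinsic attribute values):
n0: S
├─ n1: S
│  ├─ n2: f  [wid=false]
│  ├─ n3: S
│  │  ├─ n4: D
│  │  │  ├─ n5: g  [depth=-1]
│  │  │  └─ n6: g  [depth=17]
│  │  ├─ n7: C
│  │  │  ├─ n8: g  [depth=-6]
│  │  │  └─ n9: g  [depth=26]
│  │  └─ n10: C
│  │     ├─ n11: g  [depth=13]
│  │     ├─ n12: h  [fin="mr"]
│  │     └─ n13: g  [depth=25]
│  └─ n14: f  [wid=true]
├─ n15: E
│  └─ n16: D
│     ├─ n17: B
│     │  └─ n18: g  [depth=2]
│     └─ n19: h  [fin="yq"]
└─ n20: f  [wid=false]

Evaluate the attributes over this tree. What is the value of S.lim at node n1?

1. n2.wid = false  [terminal]
2. n5.depth = -1  [terminal]
3. n6.depth = 17  [terminal]
4. n4.lab = 6  [6]
5. n4.sig = true  [g₁.depth == 17]
6. n4.off = -5  [g₁.depth - 22]
7. n8.depth = -6  [terminal]
8. n9.depth = 26  [terminal]
9. n7.lab = 30  [g₁.depth * 2 - 22]
10. n7.live = 13  [g₀.depth + 19]
11. n7.val = "rx"  ["rx"]
12. n11.depth = 13  [terminal]
13. n12.fin = "mr"  [terminal]
14. n13.depth = 25  [terminal]
15. n10.lab = -9  [g₀.depth - 22]
16. n10.live = 12  [g₀.depth - 1]
17. n10.val = "mrx"  [h.fin ++ "x"]
18. n3.lim = 19  [D.lab + C₁.live + 1]
19. n3.depth = true  [true]
20. n3.ok = true  [C₁.live > 11]
21. n14.wid = true  [terminal]
22. n1.lim = 22  [S₁.lim + 3]
23. n1.depth = true  [f₀.wid == false]
24. n1.ok = false  [not S₁.ok]
25. n17.ok = true  [true]
26. n17.wid = -2  [-2]
27. n18.depth = 2  [terminal]
28. n17.mk = true  [B.ok == true]
29. n19.fin = "yq"  [terminal]
30. n16.lab = 13  [len(h.fin) + 11]
31. n16.sig = false  [false]
32. n16.off = 23  [23]
33. n15.lab = 12  [D.lab + D.off - 24]
34. n15.fin = -8  [D.off - 31]
35. n20.wid = false  [terminal]
36. n0.lim = -4  [E.lab * -1 + 8]
37. n0.depth = true  [not f.wid]
38. n0.ok = true  [f.wid == false]

22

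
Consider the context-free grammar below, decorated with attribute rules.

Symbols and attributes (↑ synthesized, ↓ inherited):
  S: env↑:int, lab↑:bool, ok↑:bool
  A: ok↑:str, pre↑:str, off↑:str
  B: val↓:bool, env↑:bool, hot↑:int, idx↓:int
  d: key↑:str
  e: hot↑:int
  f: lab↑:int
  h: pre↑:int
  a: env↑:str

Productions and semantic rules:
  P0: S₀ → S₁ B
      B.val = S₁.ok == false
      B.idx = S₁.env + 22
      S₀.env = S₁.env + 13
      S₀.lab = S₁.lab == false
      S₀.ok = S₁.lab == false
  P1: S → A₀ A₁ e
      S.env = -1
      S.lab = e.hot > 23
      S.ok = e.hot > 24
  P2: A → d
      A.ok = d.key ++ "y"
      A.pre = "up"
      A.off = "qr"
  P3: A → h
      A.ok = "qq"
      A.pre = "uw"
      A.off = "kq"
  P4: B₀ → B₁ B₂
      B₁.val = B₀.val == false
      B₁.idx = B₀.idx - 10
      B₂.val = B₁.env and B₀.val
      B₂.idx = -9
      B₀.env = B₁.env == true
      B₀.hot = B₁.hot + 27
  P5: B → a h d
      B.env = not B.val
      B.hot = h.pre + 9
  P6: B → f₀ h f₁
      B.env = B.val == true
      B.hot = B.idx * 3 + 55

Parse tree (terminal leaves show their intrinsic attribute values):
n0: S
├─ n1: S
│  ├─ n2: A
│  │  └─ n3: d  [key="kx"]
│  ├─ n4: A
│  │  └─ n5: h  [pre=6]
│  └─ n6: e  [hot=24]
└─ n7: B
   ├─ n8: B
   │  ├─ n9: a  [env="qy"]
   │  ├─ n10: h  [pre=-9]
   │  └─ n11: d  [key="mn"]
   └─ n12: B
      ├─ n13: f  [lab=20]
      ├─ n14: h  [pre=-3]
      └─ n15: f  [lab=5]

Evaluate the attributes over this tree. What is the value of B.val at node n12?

true

1. n3.key = "kx"  [terminal]
2. n2.ok = "kxy"  [d.key ++ "y"]
3. n2.pre = "up"  ["up"]
4. n2.off = "qr"  ["qr"]
5. n5.pre = 6  [terminal]
6. n4.ok = "qq"  ["qq"]
7. n4.pre = "uw"  ["uw"]
8. n4.off = "kq"  ["kq"]
9. n6.hot = 24  [terminal]
10. n1.env = -1  [-1]
11. n1.lab = true  [e.hot > 23]
12. n1.ok = false  [e.hot > 24]
13. n7.val = true  [S₁.ok == false]
14. n7.idx = 21  [S₁.env + 22]
15. n8.val = false  [B₀.val == false]
16. n8.idx = 11  [B₀.idx - 10]
17. n9.env = "qy"  [terminal]
18. n10.pre = -9  [terminal]
19. n11.key = "mn"  [terminal]
20. n8.env = true  [not B.val]
21. n8.hot = 0  [h.pre + 9]
22. n12.val = true  [B₁.env and B₀.val]
23. n12.idx = -9  [-9]
24. n13.lab = 20  [terminal]
25. n14.pre = -3  [terminal]
26. n15.lab = 5  [terminal]
27. n12.env = true  [B.val == true]
28. n12.hot = 28  [B.idx * 3 + 55]
29. n7.env = true  [B₁.env == true]
30. n7.hot = 27  [B₁.hot + 27]
31. n0.env = 12  [S₁.env + 13]
32. n0.lab = false  [S₁.lab == false]
33. n0.ok = false  [S₁.lab == false]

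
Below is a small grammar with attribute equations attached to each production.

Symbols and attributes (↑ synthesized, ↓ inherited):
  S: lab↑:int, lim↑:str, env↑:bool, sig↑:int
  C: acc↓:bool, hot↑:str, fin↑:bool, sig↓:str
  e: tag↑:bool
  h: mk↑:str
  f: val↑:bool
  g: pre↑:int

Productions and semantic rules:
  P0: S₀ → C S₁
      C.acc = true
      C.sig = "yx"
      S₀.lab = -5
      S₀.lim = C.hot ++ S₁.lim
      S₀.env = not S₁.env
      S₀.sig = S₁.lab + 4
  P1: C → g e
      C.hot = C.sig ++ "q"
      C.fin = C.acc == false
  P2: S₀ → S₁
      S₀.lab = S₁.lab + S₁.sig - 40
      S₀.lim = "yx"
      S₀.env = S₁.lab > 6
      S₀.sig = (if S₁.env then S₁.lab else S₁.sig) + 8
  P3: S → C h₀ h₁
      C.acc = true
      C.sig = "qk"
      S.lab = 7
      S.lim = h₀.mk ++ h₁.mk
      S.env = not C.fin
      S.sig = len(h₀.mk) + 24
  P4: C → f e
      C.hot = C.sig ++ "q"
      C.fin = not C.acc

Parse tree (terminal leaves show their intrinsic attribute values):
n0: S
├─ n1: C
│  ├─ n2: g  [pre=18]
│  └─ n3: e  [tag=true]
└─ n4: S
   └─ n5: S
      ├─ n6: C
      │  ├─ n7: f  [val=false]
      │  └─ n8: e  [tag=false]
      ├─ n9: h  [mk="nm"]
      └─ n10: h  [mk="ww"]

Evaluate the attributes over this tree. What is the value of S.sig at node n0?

1. n1.acc = true  [true]
2. n1.sig = "yx"  ["yx"]
3. n2.pre = 18  [terminal]
4. n3.tag = true  [terminal]
5. n1.hot = "yxq"  [C.sig ++ "q"]
6. n1.fin = false  [C.acc == false]
7. n6.acc = true  [true]
8. n6.sig = "qk"  ["qk"]
9. n7.val = false  [terminal]
10. n8.tag = false  [terminal]
11. n6.hot = "qkq"  [C.sig ++ "q"]
12. n6.fin = false  [not C.acc]
13. n9.mk = "nm"  [terminal]
14. n10.mk = "ww"  [terminal]
15. n5.lab = 7  [7]
16. n5.lim = "nmww"  [h₀.mk ++ h₁.mk]
17. n5.env = true  [not C.fin]
18. n5.sig = 26  [len(h₀.mk) + 24]
19. n4.lab = -7  [S₁.lab + S₁.sig - 40]
20. n4.lim = "yx"  ["yx"]
21. n4.env = true  [S₁.lab > 6]
22. n4.sig = 15  [(if S₁.env then S₁.lab else S₁.sig) + 8]
23. n0.lab = -5  [-5]
24. n0.lim = "yxqyx"  [C.hot ++ S₁.lim]
25. n0.env = false  [not S₁.env]
26. n0.sig = -3  [S₁.lab + 4]

-3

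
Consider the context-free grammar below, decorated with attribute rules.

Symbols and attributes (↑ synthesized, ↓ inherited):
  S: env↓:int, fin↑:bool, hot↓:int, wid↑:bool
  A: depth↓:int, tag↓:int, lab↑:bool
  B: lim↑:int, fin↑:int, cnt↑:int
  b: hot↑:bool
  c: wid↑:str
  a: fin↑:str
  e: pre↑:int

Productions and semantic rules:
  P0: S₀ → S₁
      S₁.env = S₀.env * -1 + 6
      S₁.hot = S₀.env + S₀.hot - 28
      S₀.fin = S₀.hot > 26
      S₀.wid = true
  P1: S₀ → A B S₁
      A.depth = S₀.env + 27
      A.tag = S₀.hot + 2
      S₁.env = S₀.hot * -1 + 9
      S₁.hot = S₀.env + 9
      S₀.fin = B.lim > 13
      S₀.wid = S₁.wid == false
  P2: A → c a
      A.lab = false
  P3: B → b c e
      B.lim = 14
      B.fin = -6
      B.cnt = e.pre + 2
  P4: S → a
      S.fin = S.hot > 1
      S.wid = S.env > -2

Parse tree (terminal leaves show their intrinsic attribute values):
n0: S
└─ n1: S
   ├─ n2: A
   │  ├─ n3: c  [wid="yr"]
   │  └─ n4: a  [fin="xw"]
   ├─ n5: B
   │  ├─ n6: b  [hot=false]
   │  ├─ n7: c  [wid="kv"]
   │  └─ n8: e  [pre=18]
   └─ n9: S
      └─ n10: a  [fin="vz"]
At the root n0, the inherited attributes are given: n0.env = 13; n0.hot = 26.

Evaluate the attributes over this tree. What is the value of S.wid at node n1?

true

1. n0.env = 13  [given at root]
2. n0.hot = 26  [given at root]
3. n1.env = -7  [S₀.env * -1 + 6]
4. n1.hot = 11  [S₀.env + S₀.hot - 28]
5. n2.depth = 20  [S₀.env + 27]
6. n2.tag = 13  [S₀.hot + 2]
7. n3.wid = "yr"  [terminal]
8. n4.fin = "xw"  [terminal]
9. n2.lab = false  [false]
10. n6.hot = false  [terminal]
11. n7.wid = "kv"  [terminal]
12. n8.pre = 18  [terminal]
13. n5.lim = 14  [14]
14. n5.fin = -6  [-6]
15. n5.cnt = 20  [e.pre + 2]
16. n9.env = -2  [S₀.hot * -1 + 9]
17. n9.hot = 2  [S₀.env + 9]
18. n10.fin = "vz"  [terminal]
19. n9.fin = true  [S.hot > 1]
20. n9.wid = false  [S.env > -2]
21. n1.fin = true  [B.lim > 13]
22. n1.wid = true  [S₁.wid == false]
23. n0.fin = false  [S₀.hot > 26]
24. n0.wid = true  [true]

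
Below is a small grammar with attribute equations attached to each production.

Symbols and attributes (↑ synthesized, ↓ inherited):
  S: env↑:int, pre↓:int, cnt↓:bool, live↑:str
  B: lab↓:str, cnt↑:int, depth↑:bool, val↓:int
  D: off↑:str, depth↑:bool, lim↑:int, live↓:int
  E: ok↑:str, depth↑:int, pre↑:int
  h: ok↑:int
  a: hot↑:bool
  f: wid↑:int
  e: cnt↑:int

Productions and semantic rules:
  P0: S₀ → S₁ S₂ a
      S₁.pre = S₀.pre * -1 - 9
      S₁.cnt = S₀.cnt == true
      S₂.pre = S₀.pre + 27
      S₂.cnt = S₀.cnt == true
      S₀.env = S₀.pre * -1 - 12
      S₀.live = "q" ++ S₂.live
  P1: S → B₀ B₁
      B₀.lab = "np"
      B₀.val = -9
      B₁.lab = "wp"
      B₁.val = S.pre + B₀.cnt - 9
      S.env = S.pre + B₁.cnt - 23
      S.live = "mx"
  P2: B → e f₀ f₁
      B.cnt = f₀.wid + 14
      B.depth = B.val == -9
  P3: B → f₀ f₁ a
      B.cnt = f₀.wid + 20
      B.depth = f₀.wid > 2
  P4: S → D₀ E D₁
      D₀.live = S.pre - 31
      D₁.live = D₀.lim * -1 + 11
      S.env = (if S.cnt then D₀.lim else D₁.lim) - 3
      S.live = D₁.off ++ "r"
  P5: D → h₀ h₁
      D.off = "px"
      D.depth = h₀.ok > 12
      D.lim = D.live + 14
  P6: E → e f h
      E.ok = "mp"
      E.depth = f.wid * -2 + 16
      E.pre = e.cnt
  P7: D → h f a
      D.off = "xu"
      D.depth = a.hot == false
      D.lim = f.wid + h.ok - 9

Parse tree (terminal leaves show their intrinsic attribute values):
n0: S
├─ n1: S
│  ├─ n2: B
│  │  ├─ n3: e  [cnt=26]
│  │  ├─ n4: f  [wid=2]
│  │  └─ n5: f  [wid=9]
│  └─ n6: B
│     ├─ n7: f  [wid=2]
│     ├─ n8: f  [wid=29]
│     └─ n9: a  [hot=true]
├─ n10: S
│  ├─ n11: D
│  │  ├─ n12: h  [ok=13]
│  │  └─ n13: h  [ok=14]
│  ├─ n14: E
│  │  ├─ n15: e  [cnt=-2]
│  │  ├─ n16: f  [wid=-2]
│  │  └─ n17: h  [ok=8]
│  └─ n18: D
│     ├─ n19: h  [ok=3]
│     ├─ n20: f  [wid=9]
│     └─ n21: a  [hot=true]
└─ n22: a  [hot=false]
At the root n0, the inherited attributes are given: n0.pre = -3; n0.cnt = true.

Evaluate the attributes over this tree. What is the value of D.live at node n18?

4

1. n0.pre = -3  [given at root]
2. n0.cnt = true  [given at root]
3. n1.pre = -6  [S₀.pre * -1 - 9]
4. n1.cnt = true  [S₀.cnt == true]
5. n2.lab = "np"  ["np"]
6. n2.val = -9  [-9]
7. n3.cnt = 26  [terminal]
8. n4.wid = 2  [terminal]
9. n5.wid = 9  [terminal]
10. n2.cnt = 16  [f₀.wid + 14]
11. n2.depth = true  [B.val == -9]
12. n6.lab = "wp"  ["wp"]
13. n6.val = 1  [S.pre + B₀.cnt - 9]
14. n7.wid = 2  [terminal]
15. n8.wid = 29  [terminal]
16. n9.hot = true  [terminal]
17. n6.cnt = 22  [f₀.wid + 20]
18. n6.depth = false  [f₀.wid > 2]
19. n1.env = -7  [S.pre + B₁.cnt - 23]
20. n1.live = "mx"  ["mx"]
21. n10.pre = 24  [S₀.pre + 27]
22. n10.cnt = true  [S₀.cnt == true]
23. n11.live = -7  [S.pre - 31]
24. n12.ok = 13  [terminal]
25. n13.ok = 14  [terminal]
26. n11.off = "px"  ["px"]
27. n11.depth = true  [h₀.ok > 12]
28. n11.lim = 7  [D.live + 14]
29. n15.cnt = -2  [terminal]
30. n16.wid = -2  [terminal]
31. n17.ok = 8  [terminal]
32. n14.ok = "mp"  ["mp"]
33. n14.depth = 20  [f.wid * -2 + 16]
34. n14.pre = -2  [e.cnt]
35. n18.live = 4  [D₀.lim * -1 + 11]
36. n19.ok = 3  [terminal]
37. n20.wid = 9  [terminal]
38. n21.hot = true  [terminal]
39. n18.off = "xu"  ["xu"]
40. n18.depth = false  [a.hot == false]
41. n18.lim = 3  [f.wid + h.ok - 9]
42. n10.env = 4  [(if S.cnt then D₀.lim else D₁.lim) - 3]
43. n10.live = "xur"  [D₁.off ++ "r"]
44. n22.hot = false  [terminal]
45. n0.env = -9  [S₀.pre * -1 - 12]
46. n0.live = "qxur"  ["q" ++ S₂.live]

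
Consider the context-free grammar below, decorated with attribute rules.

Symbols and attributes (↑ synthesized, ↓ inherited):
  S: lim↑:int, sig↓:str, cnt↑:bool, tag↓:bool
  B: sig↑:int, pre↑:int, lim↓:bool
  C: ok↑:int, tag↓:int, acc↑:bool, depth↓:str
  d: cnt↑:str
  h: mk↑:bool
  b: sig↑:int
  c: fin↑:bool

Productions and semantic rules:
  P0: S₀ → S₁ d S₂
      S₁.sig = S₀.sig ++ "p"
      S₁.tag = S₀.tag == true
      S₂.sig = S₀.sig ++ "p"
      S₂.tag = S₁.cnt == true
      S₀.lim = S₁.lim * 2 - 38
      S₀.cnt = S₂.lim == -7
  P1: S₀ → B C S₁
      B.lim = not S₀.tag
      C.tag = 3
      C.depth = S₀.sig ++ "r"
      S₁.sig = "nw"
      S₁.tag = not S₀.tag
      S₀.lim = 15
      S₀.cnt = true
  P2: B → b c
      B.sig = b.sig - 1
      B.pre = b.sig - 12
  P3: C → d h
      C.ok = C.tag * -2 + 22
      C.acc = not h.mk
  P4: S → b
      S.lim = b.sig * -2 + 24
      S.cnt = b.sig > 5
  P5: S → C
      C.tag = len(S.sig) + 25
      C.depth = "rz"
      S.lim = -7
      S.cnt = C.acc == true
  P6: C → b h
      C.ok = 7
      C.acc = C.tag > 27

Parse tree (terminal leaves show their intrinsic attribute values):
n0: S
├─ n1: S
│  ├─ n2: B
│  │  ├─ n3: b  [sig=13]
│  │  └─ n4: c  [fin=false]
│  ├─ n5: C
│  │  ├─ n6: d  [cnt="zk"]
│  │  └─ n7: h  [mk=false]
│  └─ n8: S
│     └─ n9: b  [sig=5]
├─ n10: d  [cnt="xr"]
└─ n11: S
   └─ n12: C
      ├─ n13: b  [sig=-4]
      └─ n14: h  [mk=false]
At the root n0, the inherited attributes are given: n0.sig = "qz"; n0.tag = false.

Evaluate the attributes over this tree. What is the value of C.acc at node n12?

true

1. n0.sig = "qz"  [given at root]
2. n0.tag = false  [given at root]
3. n1.sig = "qzp"  [S₀.sig ++ "p"]
4. n1.tag = false  [S₀.tag == true]
5. n2.lim = true  [not S₀.tag]
6. n3.sig = 13  [terminal]
7. n4.fin = false  [terminal]
8. n2.sig = 12  [b.sig - 1]
9. n2.pre = 1  [b.sig - 12]
10. n5.tag = 3  [3]
11. n5.depth = "qzpr"  [S₀.sig ++ "r"]
12. n6.cnt = "zk"  [terminal]
13. n7.mk = false  [terminal]
14. n5.ok = 16  [C.tag * -2 + 22]
15. n5.acc = true  [not h.mk]
16. n8.sig = "nw"  ["nw"]
17. n8.tag = true  [not S₀.tag]
18. n9.sig = 5  [terminal]
19. n8.lim = 14  [b.sig * -2 + 24]
20. n8.cnt = false  [b.sig > 5]
21. n1.lim = 15  [15]
22. n1.cnt = true  [true]
23. n10.cnt = "xr"  [terminal]
24. n11.sig = "qzp"  [S₀.sig ++ "p"]
25. n11.tag = true  [S₁.cnt == true]
26. n12.tag = 28  [len(S.sig) + 25]
27. n12.depth = "rz"  ["rz"]
28. n13.sig = -4  [terminal]
29. n14.mk = false  [terminal]
30. n12.ok = 7  [7]
31. n12.acc = true  [C.tag > 27]
32. n11.lim = -7  [-7]
33. n11.cnt = true  [C.acc == true]
34. n0.lim = -8  [S₁.lim * 2 - 38]
35. n0.cnt = true  [S₂.lim == -7]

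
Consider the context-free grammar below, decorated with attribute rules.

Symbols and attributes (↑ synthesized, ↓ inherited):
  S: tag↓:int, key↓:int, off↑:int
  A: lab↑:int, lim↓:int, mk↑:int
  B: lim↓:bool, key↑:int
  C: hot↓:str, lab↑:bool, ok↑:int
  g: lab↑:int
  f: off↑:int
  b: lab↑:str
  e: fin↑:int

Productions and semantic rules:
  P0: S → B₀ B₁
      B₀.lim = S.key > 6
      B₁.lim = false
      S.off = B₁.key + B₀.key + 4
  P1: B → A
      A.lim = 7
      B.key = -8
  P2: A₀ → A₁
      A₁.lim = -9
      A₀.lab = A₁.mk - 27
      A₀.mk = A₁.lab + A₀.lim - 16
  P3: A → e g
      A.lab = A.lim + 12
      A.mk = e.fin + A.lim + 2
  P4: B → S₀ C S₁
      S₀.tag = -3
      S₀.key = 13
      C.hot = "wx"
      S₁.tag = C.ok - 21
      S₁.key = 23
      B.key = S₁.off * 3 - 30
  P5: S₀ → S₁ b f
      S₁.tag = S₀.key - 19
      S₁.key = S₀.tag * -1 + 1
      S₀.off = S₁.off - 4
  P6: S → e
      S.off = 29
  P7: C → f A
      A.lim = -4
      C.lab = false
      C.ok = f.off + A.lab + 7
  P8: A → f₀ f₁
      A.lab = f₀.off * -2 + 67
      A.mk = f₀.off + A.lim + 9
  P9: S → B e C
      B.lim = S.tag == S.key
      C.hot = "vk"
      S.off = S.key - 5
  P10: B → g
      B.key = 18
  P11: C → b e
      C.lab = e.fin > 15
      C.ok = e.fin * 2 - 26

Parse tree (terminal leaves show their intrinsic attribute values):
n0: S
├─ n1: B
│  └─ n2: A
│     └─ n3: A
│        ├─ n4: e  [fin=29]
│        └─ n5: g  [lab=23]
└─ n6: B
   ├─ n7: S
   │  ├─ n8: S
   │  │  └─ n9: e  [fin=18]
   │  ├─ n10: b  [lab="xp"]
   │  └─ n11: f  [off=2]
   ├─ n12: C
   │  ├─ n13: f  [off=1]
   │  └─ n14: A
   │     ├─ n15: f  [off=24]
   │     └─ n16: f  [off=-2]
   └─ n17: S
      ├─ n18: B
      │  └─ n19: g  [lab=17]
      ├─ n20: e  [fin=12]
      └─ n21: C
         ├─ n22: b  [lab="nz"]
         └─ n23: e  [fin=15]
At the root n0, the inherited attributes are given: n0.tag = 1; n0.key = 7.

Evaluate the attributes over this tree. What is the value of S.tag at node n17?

6

1. n0.tag = 1  [given at root]
2. n0.key = 7  [given at root]
3. n1.lim = true  [S.key > 6]
4. n2.lim = 7  [7]
5. n3.lim = -9  [-9]
6. n4.fin = 29  [terminal]
7. n5.lab = 23  [terminal]
8. n3.lab = 3  [A.lim + 12]
9. n3.mk = 22  [e.fin + A.lim + 2]
10. n2.lab = -5  [A₁.mk - 27]
11. n2.mk = -6  [A₁.lab + A₀.lim - 16]
12. n1.key = -8  [-8]
13. n6.lim = false  [false]
14. n7.tag = -3  [-3]
15. n7.key = 13  [13]
16. n8.tag = -6  [S₀.key - 19]
17. n8.key = 4  [S₀.tag * -1 + 1]
18. n9.fin = 18  [terminal]
19. n8.off = 29  [29]
20. n10.lab = "xp"  [terminal]
21. n11.off = 2  [terminal]
22. n7.off = 25  [S₁.off - 4]
23. n12.hot = "wx"  ["wx"]
24. n13.off = 1  [terminal]
25. n14.lim = -4  [-4]
26. n15.off = 24  [terminal]
27. n16.off = -2  [terminal]
28. n14.lab = 19  [f₀.off * -2 + 67]
29. n14.mk = 29  [f₀.off + A.lim + 9]
30. n12.lab = false  [false]
31. n12.ok = 27  [f.off + A.lab + 7]
32. n17.tag = 6  [C.ok - 21]
33. n17.key = 23  [23]
34. n18.lim = false  [S.tag == S.key]
35. n19.lab = 17  [terminal]
36. n18.key = 18  [18]
37. n20.fin = 12  [terminal]
38. n21.hot = "vk"  ["vk"]
39. n22.lab = "nz"  [terminal]
40. n23.fin = 15  [terminal]
41. n21.lab = false  [e.fin > 15]
42. n21.ok = 4  [e.fin * 2 - 26]
43. n17.off = 18  [S.key - 5]
44. n6.key = 24  [S₁.off * 3 - 30]
45. n0.off = 20  [B₁.key + B₀.key + 4]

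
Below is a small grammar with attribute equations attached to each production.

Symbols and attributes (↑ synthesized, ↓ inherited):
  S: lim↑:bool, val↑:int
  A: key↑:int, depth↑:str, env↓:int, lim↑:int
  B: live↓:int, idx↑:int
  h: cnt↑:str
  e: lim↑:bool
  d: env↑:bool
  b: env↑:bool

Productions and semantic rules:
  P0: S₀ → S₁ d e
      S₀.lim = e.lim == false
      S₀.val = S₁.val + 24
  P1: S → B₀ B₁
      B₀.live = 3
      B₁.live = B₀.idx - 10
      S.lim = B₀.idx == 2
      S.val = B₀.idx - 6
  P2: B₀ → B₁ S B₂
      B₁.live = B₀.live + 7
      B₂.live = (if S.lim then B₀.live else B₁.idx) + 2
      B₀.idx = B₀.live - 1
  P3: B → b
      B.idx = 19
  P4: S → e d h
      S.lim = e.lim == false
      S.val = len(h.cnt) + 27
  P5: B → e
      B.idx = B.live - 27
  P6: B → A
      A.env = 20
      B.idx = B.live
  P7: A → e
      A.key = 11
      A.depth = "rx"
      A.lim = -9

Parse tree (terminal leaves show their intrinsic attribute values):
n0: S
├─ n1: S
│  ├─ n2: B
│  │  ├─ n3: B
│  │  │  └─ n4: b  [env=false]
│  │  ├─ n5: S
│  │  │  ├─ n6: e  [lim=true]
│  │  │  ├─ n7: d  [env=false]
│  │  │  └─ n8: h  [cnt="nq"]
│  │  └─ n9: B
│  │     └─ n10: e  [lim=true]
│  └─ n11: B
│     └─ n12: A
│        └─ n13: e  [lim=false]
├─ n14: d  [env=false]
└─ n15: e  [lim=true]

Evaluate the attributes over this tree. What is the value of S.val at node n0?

1. n2.live = 3  [3]
2. n3.live = 10  [B₀.live + 7]
3. n4.env = false  [terminal]
4. n3.idx = 19  [19]
5. n6.lim = true  [terminal]
6. n7.env = false  [terminal]
7. n8.cnt = "nq"  [terminal]
8. n5.lim = false  [e.lim == false]
9. n5.val = 29  [len(h.cnt) + 27]
10. n9.live = 21  [(if S.lim then B₀.live else B₁.idx) + 2]
11. n10.lim = true  [terminal]
12. n9.idx = -6  [B.live - 27]
13. n2.idx = 2  [B₀.live - 1]
14. n11.live = -8  [B₀.idx - 10]
15. n12.env = 20  [20]
16. n13.lim = false  [terminal]
17. n12.key = 11  [11]
18. n12.depth = "rx"  ["rx"]
19. n12.lim = -9  [-9]
20. n11.idx = -8  [B.live]
21. n1.lim = true  [B₀.idx == 2]
22. n1.val = -4  [B₀.idx - 6]
23. n14.env = false  [terminal]
24. n15.lim = true  [terminal]
25. n0.lim = false  [e.lim == false]
26. n0.val = 20  [S₁.val + 24]

20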